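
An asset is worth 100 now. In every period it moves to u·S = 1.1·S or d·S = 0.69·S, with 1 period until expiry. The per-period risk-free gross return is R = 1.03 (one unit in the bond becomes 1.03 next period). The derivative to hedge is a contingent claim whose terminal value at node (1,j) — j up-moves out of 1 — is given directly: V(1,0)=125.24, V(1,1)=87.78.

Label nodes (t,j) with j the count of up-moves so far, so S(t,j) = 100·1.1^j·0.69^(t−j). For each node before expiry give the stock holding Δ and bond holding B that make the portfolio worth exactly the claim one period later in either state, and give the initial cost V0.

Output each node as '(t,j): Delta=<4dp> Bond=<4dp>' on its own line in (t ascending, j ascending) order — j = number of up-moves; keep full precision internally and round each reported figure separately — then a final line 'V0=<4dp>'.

(0,0): Delta=-0.9137 Bond=182.7985
V0=91.4326

No-arbitrage ⇒ martingale measure with p* = (R−d)/(u−d) = 0.8293.
Payoff layer (t=1): V(1,0)=125.2400, V(1,1)=87.7800
(0,0): S=100.0000. Δ = (V_up−V_dn)/(S_up−S_dn) = (87.7800−125.2400)/(110.0000−69.0000) = -0.9137. V = [p*·87.7800 + (1−p*)·125.2400]/1.03 = 91.4326. B = V − Δ·S = 182.7985.
The time-0 hedge costs 91.4326, which is the no-arbitrage price.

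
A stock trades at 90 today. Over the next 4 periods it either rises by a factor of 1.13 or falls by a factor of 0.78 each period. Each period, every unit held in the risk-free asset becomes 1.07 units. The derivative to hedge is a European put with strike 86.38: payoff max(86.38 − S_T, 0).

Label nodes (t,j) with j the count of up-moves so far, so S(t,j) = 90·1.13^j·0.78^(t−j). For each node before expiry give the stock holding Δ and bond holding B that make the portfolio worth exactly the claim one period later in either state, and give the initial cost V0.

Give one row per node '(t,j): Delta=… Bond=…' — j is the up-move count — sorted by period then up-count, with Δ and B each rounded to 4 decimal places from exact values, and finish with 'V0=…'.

The replicating-portfolio and risk-neutral prices coincide; use p* = (1.07−0.78)/(1.13−0.78) = 0.8286 for the latter.
Terminal values V(4,·): V(4,0)=53.0664, V(4,1)=38.1181, V(4,2)=16.4621, V(4,3)=0.0000, V(4,4)=0.0000
  t=3,j=0: stock 42.7097 → up 48.2619 (V=38.1181), down 33.3136 (V=53.0664). Price 38.0193; hedge Δ=-1.0000, bond B=80.7290.
  t=3,j=1: stock 61.8743 → up 69.9179 (V=16.4621), down 48.2619 (V=38.1181). Price 18.8547; hedge Δ=-1.0000, bond B=80.7290.
  t=3,j=2: stock 89.6384 → up 101.2914 (V=0.0000), down 69.9179 (V=16.4621). Price 2.6374; hedge Δ=-0.5247, bond B=49.6719.
  t=3,j=3: stock 129.8607 → up 146.7426 (V=0.0000), down 101.2914 (V=0.0000). Price 0.0000; hedge Δ=0.0000, bond B=0.0000.
  t=2,j=0: stock 54.7560 → up 61.8743 (V=18.8547), down 42.7097 (V=38.0193). Price 20.6916; hedge Δ=-1.0000, bond B=75.4476.
  t=2,j=1: stock 79.3260 → up 89.6384 (V=2.6374), down 61.8743 (V=18.8547). Price 5.0631; hedge Δ=-0.5841, bond B=51.3981.
  t=2,j=2: stock 114.9210 → up 129.8607 (V=0.0000), down 89.6384 (V=2.6374). Price 0.4226; hedge Δ=-0.0656, bond B=7.9581.
  t=1,j=0: stock 70.2000 → up 79.3260 (V=5.0631), down 54.7560 (V=20.6916). Price 7.2358; hedge Δ=-0.6361, bond B=51.8887.
  t=1,j=1: stock 101.7000 → up 114.9210 (V=0.4226), down 79.3260 (V=5.0631). Price 1.1384; hedge Δ=-0.1304, bond B=14.3972.
  t=0,j=0: stock 90.0000 → up 101.7000 (V=1.1384), down 70.2000 (V=7.2358). Price 2.0408; hedge Δ=-0.1936, bond B=19.4620.
Self-financing check: at every node Δ·S+B equals the discounted successor values.

(0,0): Delta=-0.1936 Bond=19.4620
(1,0): Delta=-0.6361 Bond=51.8887
(1,1): Delta=-0.1304 Bond=14.3972
(2,0): Delta=-1.0000 Bond=75.4476
(2,1): Delta=-0.5841 Bond=51.3981
(2,2): Delta=-0.0656 Bond=7.9581
(3,0): Delta=-1.0000 Bond=80.7290
(3,1): Delta=-1.0000 Bond=80.7290
(3,2): Delta=-0.5247 Bond=49.6719
(3,3): Delta=0.0000 Bond=0.0000
V0=2.0408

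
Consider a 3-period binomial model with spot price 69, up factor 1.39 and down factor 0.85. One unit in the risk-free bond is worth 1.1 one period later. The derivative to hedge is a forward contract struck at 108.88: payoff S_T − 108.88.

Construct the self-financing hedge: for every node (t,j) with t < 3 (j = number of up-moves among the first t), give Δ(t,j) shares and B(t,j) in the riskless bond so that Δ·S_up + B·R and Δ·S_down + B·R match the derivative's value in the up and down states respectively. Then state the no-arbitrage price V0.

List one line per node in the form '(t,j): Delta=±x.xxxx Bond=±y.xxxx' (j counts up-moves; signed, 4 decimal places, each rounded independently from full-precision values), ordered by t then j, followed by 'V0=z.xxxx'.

(0,0): Delta=1.0000 Bond=-81.8032
(1,0): Delta=1.0000 Bond=-89.9835
(1,1): Delta=1.0000 Bond=-89.9835
(2,0): Delta=1.0000 Bond=-98.9818
(2,1): Delta=1.0000 Bond=-98.9818
(2,2): Delta=1.0000 Bond=-98.9818
V0=-12.8032

Risk-neutral probability p* = (R−d)/(u−d) = (1.1−0.85)/(1.39−0.85) = 0.4630.
Payoff layer (t=3): V(3,0)=-66.5054, V(3,1)=-39.5850, V(3,2)=4.4377, V(3,3)=76.4277
Node (2,0) S=49.8525: V=(p*·-39.5850+(1−p*)·-66.5054)/1.1=-49.1293; Δ=(-39.5850−-66.5054)/(69.2950−42.3746)=1.0000; B=V−Δ·S=-98.9818
Node (2,1) S=81.5235: V=(p*·4.4377+(1−p*)·-39.5850)/1.1=-17.4583; Δ=(4.4377−-39.5850)/(113.3177−69.2950)=1.0000; B=V−Δ·S=-98.9818
Node (2,2) S=133.3149: V=(p*·76.4277+(1−p*)·4.4377)/1.1=34.3331; Δ=(76.4277−4.4377)/(185.3077−113.3177)=1.0000; B=V−Δ·S=-98.9818
Node (1,0) S=58.6500: V=(p*·-17.4583+(1−p*)·-49.1293)/1.1=-31.3335; Δ=(-17.4583−-49.1293)/(81.5235−49.8525)=1.0000; B=V−Δ·S=-89.9835
Node (1,1) S=95.9100: V=(p*·34.3331+(1−p*)·-17.4583)/1.1=5.9265; Δ=(34.3331−-17.4583)/(133.3149−81.5235)=1.0000; B=V−Δ·S=-89.9835
Node (0,0) S=69.0000: V=(p*·5.9265+(1−p*)·-31.3335)/1.1=-12.8032; Δ=(5.9265−-31.3335)/(95.9100−58.6500)=1.0000; B=V−Δ·S=-81.8032
Check: Δ(0,0)·S0 + B(0,0) = -12.8032 = V0.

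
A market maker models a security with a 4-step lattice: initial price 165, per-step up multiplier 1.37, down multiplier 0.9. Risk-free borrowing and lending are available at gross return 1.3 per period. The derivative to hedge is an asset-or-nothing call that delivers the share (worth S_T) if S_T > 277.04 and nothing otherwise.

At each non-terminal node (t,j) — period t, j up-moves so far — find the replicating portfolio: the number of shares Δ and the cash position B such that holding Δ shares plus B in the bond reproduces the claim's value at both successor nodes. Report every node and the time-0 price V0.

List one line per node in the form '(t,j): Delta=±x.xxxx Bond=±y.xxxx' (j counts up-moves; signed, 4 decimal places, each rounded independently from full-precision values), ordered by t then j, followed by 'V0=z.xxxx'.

(0,0): Delta=1.4468 Bond=-82.8524
(1,0): Delta=2.3448 Bond=-241.0610
(1,1): Delta=1.3435 Bond=-84.3714
(2,0): Delta=0.0000 Bond=0.0000
(2,1): Delta=2.6143 Bond=-368.2207
(2,2): Delta=1.1974 Bond=-64.4386
(3,0): Delta=0.0000 Bond=0.0000
(3,1): Delta=0.0000 Bond=0.0000
(3,2): Delta=2.9149 Bond=-562.4572
(3,3): Delta=1.0000 Bond=0.0000
V0=155.8658

The replicating-portfolio and risk-neutral prices coincide; use p* = (1.3−0.9)/(1.37−0.9) = 0.8511 for the latter.
Terminal values V(4,·): V(4,0)=0.0000, V(4,1)=0.0000, V(4,2)=0.0000, V(4,3)=381.8459, V(4,4)=581.2543
Node (3,0) S=120.2850: V=(p*·0.0000+(1−p*)·0.0000)/1.3=0.0000; Δ=(0.0000−0.0000)/(164.7905−108.2565)=0.0000; B=V−Δ·S=0.0000
Node (3,1) S=183.1005: V=(p*·0.0000+(1−p*)·0.0000)/1.3=0.0000; Δ=(0.0000−0.0000)/(250.8477−164.7905)=0.0000; B=V−Δ·S=0.0000
Node (3,2) S=278.7197: V=(p*·381.8459+(1−p*)·0.0000)/1.3=249.9810; Δ=(381.8459−0.0000)/(381.8459−250.8477)=2.9149; B=V−Δ·S=-562.4572
Node (3,3) S=424.2732: V=(p*·581.2543+(1−p*)·381.8459)/1.3=424.2732; Δ=(581.2543−381.8459)/(581.2543−381.8459)=1.0000; B=V−Δ·S=0.0000
Node (2,0) S=133.6500: V=(p*·0.0000+(1−p*)·0.0000)/1.3=0.0000; Δ=(0.0000−0.0000)/(183.1005−120.2850)=0.0000; B=V−Δ·S=0.0000
Node (2,1) S=203.4450: V=(p*·249.9810+(1−p*)·0.0000)/1.3=163.6537; Δ=(249.9810−0.0000)/(278.7197−183.1005)=2.6143; B=V−Δ·S=-368.2207
Node (2,2) S=309.6885: V=(p*·424.2732+(1−p*)·249.9810)/1.3=306.3960; Δ=(424.2732−249.9810)/(424.2732−278.7197)=1.1974; B=V−Δ·S=-64.4386
Node (1,0) S=148.5000: V=(p*·163.6537+(1−p*)·0.0000)/1.3=107.1382; Δ=(163.6537−0.0000)/(203.4450−133.6500)=2.3448; B=V−Δ·S=-241.0610
Node (1,1) S=226.0500: V=(p*·306.3960+(1−p*)·163.6537)/1.3=219.3358; Δ=(306.3960−163.6537)/(309.6885−203.4450)=1.3435; B=V−Δ·S=-84.3714
Node (0,0) S=165.0000: V=(p*·219.3358+(1−p*)·107.1382)/1.3=155.8658; Δ=(219.3358−107.1382)/(226.0500−148.5000)=1.4468; B=V−Δ·S=-82.8524
Check: Δ(0,0)·S0 + B(0,0) = 155.8658 = V0.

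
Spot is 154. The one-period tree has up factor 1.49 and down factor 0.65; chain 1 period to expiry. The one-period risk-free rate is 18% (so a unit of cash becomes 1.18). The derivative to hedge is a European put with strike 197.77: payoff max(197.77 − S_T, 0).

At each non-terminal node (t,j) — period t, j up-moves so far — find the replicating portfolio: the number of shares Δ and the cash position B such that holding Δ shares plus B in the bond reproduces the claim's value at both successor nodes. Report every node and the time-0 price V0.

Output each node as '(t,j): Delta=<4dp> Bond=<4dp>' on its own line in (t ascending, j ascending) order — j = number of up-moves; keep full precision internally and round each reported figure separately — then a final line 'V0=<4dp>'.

(0,0): Delta=-0.7550 Bond=146.8203
V0=30.5465

Since d<R<u, set p* = (R−d)/(u−d) = 0.6310; price each node as the discounted p*-expectation of its children.
Payoff layer (t=1): V(1,0)=97.6700, V(1,1)=0.0000
(0,0): S=154.0000. Δ = (V_up−V_dn)/(S_up−S_dn) = (0.0000−97.6700)/(229.4600−100.1000) = -0.7550. V = [p*·0.0000 + (1−p*)·97.6700]/1.18 = 30.5465. B = V − Δ·S = 146.8203.
Check: Δ(0,0)·S0 + B(0,0) = 30.5465 = V0.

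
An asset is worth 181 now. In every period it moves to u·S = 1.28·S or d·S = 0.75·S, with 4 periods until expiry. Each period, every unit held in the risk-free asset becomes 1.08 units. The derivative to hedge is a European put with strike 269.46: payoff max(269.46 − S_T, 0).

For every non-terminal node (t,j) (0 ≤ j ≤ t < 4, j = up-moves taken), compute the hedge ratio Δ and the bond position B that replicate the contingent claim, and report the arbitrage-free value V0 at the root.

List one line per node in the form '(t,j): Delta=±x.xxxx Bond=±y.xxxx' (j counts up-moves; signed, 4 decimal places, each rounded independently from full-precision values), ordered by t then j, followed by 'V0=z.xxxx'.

(0,0): Delta=-0.5428 Bond=143.2999
(1,0): Delta=-0.9296 Bond=207.2740
(1,1): Delta=-0.4055 Bond=122.9396
(2,0): Delta=-1.0000 Bond=231.0185
(2,1): Delta=-0.9047 Bond=219.5150
(2,2): Delta=-0.2282 Bond=80.2050
(3,0): Delta=-1.0000 Bond=249.5000
(3,1): Delta=-1.0000 Bond=249.5000
(3,2): Delta=-0.8708 Bond=229.5467
(3,3): Delta=0.0000 Bond=0.0000
V0=45.0468

Risk-neutral probability p* = (R−d)/(u−d) = (1.08−0.75)/(1.28−0.75) = 0.6226.
Terminal values V(4,·): V(4,0)=212.1905, V(4,1)=171.7200, V(4,2)=102.6504, V(4,3)=0.0000, V(4,4)=0.0000
  t=3,j=0: stock 76.3594 → up 97.7400 (V=171.7200), down 57.2695 (V=212.1905). Price 173.1406; hedge Δ=-1.0000, bond B=249.5000.
  t=3,j=1: stock 130.3200 → up 166.8096 (V=102.6504), down 97.7400 (V=171.7200). Price 119.1800; hedge Δ=-1.0000, bond B=249.5000.
  t=3,j=2: stock 222.4128 → up 284.6884 (V=0.0000), down 166.8096 (V=102.6504). Price 35.8667; hedge Δ=-0.8708, bond B=229.5467.
  t=3,j=3: stock 379.5845 → up 485.8682 (V=0.0000), down 284.6884 (V=0.0000). Price 0.0000; hedge Δ=0.0000, bond B=0.0000.
  t=2,j=0: stock 101.8125 → up 130.3200 (V=119.1800), down 76.3594 (V=173.1406). Price 129.2060; hedge Δ=-1.0000, bond B=231.0185.
  t=2,j=1: stock 173.7600 → up 222.4128 (V=35.8667), down 130.3200 (V=119.1800). Price 62.3201; hedge Δ=-0.9047, bond B=219.5150.
  t=2,j=2: stock 296.5504 → up 379.5845 (V=0.0000), down 222.4128 (V=35.8667). Price 12.5320; hedge Δ=-0.2282, bond B=80.2050.
  t=1,j=0: stock 135.7500 → up 173.7600 (V=62.3201), down 101.8125 (V=129.2060). Price 81.0741; hedge Δ=-0.9296, bond B=207.2740.
  t=1,j=1: stock 231.6800 → up 296.5504 (V=12.5320), down 173.7600 (V=62.3201). Price 29.0000; hedge Δ=-0.4055, bond B=122.9396.
  t=0,j=0: stock 181.0000 → up 231.6800 (V=29.0000), down 135.7500 (V=81.0741). Price 45.0468; hedge Δ=-0.5428, bond B=143.2999.
The time-0 hedge costs 45.0468, which is the no-arbitrage price.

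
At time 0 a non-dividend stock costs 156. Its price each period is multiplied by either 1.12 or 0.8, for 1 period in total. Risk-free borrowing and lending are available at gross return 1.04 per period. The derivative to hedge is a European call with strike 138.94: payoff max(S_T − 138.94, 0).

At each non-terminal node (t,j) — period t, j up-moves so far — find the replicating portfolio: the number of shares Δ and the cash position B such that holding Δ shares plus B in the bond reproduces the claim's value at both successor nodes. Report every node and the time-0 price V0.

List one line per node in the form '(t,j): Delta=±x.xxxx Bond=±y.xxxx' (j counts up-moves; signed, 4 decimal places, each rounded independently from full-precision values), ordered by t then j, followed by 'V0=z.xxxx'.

(0,0): Delta=0.7167 Bond=-86.0096
V0=25.8029

No-arbitrage ⇒ martingale measure with p* = (R−d)/(u−d) = 0.7500.
Terminal payoffs: V(1,0)=0.0000, V(1,1)=35.7800
(0,0): S=156.0000. Δ = (V_up−V_dn)/(S_up−S_dn) = (35.7800−0.0000)/(174.7200−124.8000) = 0.7167. V = [p*·35.7800 + (1−p*)·0.0000]/1.04 = 25.8029. B = V − Δ·S = -86.0096.
Root portfolio cost Δ·156+B reproduces V0=25.8029.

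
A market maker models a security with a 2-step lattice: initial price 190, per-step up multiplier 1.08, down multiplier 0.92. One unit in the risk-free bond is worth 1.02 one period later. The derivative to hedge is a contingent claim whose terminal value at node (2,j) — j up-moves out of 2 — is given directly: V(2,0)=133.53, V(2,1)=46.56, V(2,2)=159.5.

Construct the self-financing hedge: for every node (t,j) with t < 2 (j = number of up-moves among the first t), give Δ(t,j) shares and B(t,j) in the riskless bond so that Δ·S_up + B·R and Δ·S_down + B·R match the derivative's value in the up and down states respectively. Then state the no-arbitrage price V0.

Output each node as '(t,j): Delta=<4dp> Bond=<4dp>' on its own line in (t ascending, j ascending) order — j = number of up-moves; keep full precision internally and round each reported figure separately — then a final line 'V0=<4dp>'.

Risk-neutral probability p* = (R−d)/(u−d) = (1.02−0.92)/(1.08−0.92) = 0.6250.
Terminal payoffs: V(2,0)=133.5300, V(2,1)=46.5600, V(2,2)=159.5000
(1,0): S=174.8000. Δ = (V_up−V_dn)/(S_up−S_dn) = (46.5600−133.5300)/(188.7840−160.8160) = -3.1096. V = [p*·46.5600 + (1−p*)·133.5300]/1.02 = 77.6213. B = V − Δ·S = 621.1838.
(1,1): S=205.2000. Δ = (V_up−V_dn)/(S_up−S_dn) = (159.5000−46.5600)/(221.6160−188.7840) = 3.4399. V = [p*·159.5000 + (1−p*)·46.5600]/1.02 = 114.8505. B = V − Δ·S = -591.0245.
(0,0): S=190.0000. Δ = (V_up−V_dn)/(S_up−S_dn) = (114.8505−77.6213)/(205.2000−174.8000) = 1.2246. V = [p*·114.8505 + (1−p*)·77.6213]/1.02 = 98.9113. B = V − Δ·S = -133.7710.
Root portfolio cost Δ·190+B reproduces V0=98.9113.

(0,0): Delta=1.2246 Bond=-133.7710
(1,0): Delta=-3.1096 Bond=621.1838
(1,1): Delta=3.4399 Bond=-591.0245
V0=98.9113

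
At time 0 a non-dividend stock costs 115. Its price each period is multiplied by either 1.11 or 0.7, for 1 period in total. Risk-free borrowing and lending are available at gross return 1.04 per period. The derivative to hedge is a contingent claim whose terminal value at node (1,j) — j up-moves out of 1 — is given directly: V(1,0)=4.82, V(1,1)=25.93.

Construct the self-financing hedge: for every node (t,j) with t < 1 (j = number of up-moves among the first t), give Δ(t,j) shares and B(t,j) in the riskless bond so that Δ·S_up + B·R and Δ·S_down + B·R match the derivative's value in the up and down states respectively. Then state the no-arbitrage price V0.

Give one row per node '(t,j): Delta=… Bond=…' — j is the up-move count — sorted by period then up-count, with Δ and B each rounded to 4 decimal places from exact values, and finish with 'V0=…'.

Under the risk-neutral measure, an up-move has probability p* = (R−d)/(u−d) = 0.8293 and values discount at R = 1.04.
Terminal payoffs: V(1,0)=4.8200, V(1,1)=25.9300
  t=0,j=0: stock 115.0000 → up 127.6500 (V=25.9300), down 80.5000 (V=4.8200). Price 21.4672; hedge Δ=0.4477, bond B=-30.0206.
Check: Δ(0,0)·S0 + B(0,0) = 21.4672 = V0.

(0,0): Delta=0.4477 Bond=-30.0206
V0=21.4672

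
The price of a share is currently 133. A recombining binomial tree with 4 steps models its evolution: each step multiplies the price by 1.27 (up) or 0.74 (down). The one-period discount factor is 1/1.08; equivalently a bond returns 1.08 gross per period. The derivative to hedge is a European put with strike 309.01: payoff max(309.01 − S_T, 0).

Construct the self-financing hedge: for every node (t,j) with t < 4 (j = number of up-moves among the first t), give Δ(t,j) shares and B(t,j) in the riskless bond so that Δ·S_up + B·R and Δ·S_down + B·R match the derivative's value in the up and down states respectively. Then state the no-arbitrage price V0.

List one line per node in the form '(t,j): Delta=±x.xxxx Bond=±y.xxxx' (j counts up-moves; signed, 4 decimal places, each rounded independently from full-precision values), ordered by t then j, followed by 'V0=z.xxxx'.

Under the risk-neutral measure, an up-move has probability p* = (R−d)/(u−d) = 0.6415 and values discount at R = 1.08.
At expiry t=4: V(4,0)=269.1279, V(4,1)=240.5636, V(4,2)=191.5412, V(4,3)=107.4081, V(4,4)=0.0000
  t=3,j=0: stock 53.8948 → up 68.4464 (V=240.5636), down 39.8821 (V=269.1279). Price 232.2256; hedge Δ=-1.0000, bond B=286.1204.
  t=3,j=1: stock 92.4951 → up 117.4688 (V=191.5412), down 68.4464 (V=240.5636). Price 193.6253; hedge Δ=-1.0000, bond B=286.1204.
  t=3,j=2: stock 158.7416 → up 201.6019 (V=107.4081), down 117.4688 (V=191.5412). Price 127.3788; hedge Δ=-1.0000, bond B=286.1204.
  t=3,j=3: stock 272.4349 → up 345.9924 (V=0.0000), down 201.6019 (V=107.4081). Price 35.6526; hedge Δ=-0.7439, bond B=238.3095.
  t=2,j=0: stock 72.8308 → up 92.4951 (V=193.6253), down 53.8948 (V=232.2256). Price 192.0955; hedge Δ=-1.0000, bond B=264.9263.
  t=2,j=1: stock 124.9934 → up 158.7416 (V=127.3788), down 92.4951 (V=193.6253). Price 139.9329; hedge Δ=-1.0000, bond B=264.9263.
  t=2,j=2: stock 214.5157 → up 272.4349 (V=35.6526), down 158.7416 (V=127.3788). Price 63.4589; hedge Δ=-0.8068, bond B=236.5271.
  t=1,j=0: stock 98.4200 → up 124.9934 (V=139.9329), down 72.8308 (V=192.0955). Price 146.8821; hedge Δ=-1.0000, bond B=245.3021.
  t=1,j=1: stock 168.9100 → up 214.5157 (V=63.4589), down 124.9934 (V=139.9329). Price 84.1427; hedge Δ=-0.8542, bond B=228.4333.
  t=0,j=0: stock 133.0000 → up 168.9100 (V=84.1427), down 98.4200 (V=146.8821). Price 98.7353; hedge Δ=-0.8900, bond B=217.1116.
Root portfolio cost Δ·133+B reproduces V0=98.7353.

(0,0): Delta=-0.8900 Bond=217.1116
(1,0): Delta=-1.0000 Bond=245.3021
(1,1): Delta=-0.8542 Bond=228.4333
(2,0): Delta=-1.0000 Bond=264.9263
(2,1): Delta=-1.0000 Bond=264.9263
(2,2): Delta=-0.8068 Bond=236.5271
(3,0): Delta=-1.0000 Bond=286.1204
(3,1): Delta=-1.0000 Bond=286.1204
(3,2): Delta=-1.0000 Bond=286.1204
(3,3): Delta=-0.7439 Bond=238.3095
V0=98.7353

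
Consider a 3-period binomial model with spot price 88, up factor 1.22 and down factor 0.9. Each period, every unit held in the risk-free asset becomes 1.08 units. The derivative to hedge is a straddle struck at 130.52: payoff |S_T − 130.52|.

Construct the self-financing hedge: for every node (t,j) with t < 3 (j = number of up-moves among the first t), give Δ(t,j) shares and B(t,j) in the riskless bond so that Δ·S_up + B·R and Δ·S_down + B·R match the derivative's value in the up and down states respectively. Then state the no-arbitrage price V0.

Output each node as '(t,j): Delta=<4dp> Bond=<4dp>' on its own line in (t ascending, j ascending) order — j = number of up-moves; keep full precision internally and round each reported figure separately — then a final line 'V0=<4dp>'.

(0,0): Delta=-0.4360 Bond=62.2503
(1,0): Delta=-1.0000 Bond=111.8999
(1,1): Delta=-0.1124 Bond=32.4874
(2,0): Delta=-1.0000 Bond=120.8519
(2,1): Delta=-1.0000 Bond=120.8519
(2,2): Delta=0.3969 Bond=-31.6201
V0=23.8831

Since d<R<u, set p* = (R−d)/(u−d) = 0.5625; price each node as the discounted p*-expectation of its children.
Terminal values V(3,·): V(3,0)=66.3680, V(3,1)=43.5584, V(3,2)=12.6387, V(3,3)=29.2746
Node (2,0) S=71.2800: V=(p*·43.5584+(1−p*)·66.3680)/1.08=49.5719; Δ=(43.5584−66.3680)/(86.9616−64.1520)=-1.0000; B=V−Δ·S=120.8519
Node (2,1) S=96.6240: V=(p*·12.6387+(1−p*)·43.5584)/1.08=24.2279; Δ=(12.6387−43.5584)/(117.8813−86.9616)=-1.0000; B=V−Δ·S=120.8519
Node (2,2) S=130.9792: V=(p*·29.2746+(1−p*)·12.6387)/1.08=20.3671; Δ=(29.2746−12.6387)/(159.7946−117.8813)=0.3969; B=V−Δ·S=-31.6201
Node (1,0) S=79.2000: V=(p*·24.2279+(1−p*)·49.5719)/1.08=32.6999; Δ=(24.2279−49.5719)/(96.6240−71.2800)=-1.0000; B=V−Δ·S=111.8999
Node (1,1) S=107.3600: V=(p*·20.3671+(1−p*)·24.2279)/1.08=20.4224; Δ=(20.3671−24.2279)/(130.9792−96.6240)=-0.1124; B=V−Δ·S=32.4874
Node (0,0) S=88.0000: V=(p*·20.4224+(1−p*)·32.6999)/1.08=23.8831; Δ=(20.4224−32.6999)/(107.3600−79.2000)=-0.4360; B=V−Δ·S=62.2503
Self-financing check: at every node Δ·S+B equals the discounted successor values.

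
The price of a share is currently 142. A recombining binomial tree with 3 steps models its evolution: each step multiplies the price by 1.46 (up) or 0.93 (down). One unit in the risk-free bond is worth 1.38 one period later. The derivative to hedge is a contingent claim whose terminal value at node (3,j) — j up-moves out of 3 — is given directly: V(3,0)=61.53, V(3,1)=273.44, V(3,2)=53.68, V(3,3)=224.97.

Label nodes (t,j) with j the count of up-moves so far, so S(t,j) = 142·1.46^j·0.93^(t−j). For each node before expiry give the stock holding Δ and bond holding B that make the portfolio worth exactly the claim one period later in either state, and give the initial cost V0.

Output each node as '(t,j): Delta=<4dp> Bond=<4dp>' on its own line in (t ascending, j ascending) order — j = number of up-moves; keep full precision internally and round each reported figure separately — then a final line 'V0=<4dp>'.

Risk-neutral probability p* = (R−d)/(u−d) = (1.38−0.93)/(1.46−0.93) = 0.8491.
Payoff layer (t=3): V(3,0)=61.5300, V(3,1)=273.4400, V(3,2)=53.6800, V(3,3)=224.9700
(2,0): S=122.8158. Δ = (V_up−V_dn)/(S_up−S_dn) = (273.4400−61.5300)/(179.3111−114.2187) = 3.2555. V = [p*·273.4400 + (1−p*)·61.5300]/1.38 = 174.9664. B = V − Δ·S = -224.8638.
(2,1): S=192.8076. Δ = (V_up−V_dn)/(S_up−S_dn) = (53.6800−273.4400)/(281.4991−179.3111) = -2.1505. V = [p*·53.6800 + (1−p*)·273.4400]/1.38 = 62.9357. B = V − Δ·S = 477.5772.
(2,2): S=302.6872. Δ = (V_up−V_dn)/(S_up−S_dn) = (224.9700−53.6800)/(441.9233−281.4991) = 1.0677. V = [p*·224.9700 + (1−p*)·53.6800]/1.38 = 144.2862. B = V − Δ·S = -178.9025.
(1,0): S=132.0600. Δ = (V_up−V_dn)/(S_up−S_dn) = (62.9357−174.9664)/(192.8076−122.8158) = -1.6006. V = [p*·62.9357 + (1−p*)·174.9664]/1.38 = 57.8594. B = V − Δ·S = 269.2380.
(1,1): S=207.3200. Δ = (V_up−V_dn)/(S_up−S_dn) = (144.2862−62.9357)/(302.6872−192.8076) = 0.7404. V = [p*·144.2862 + (1−p*)·62.9357]/1.38 = 95.6571. B = V − Δ·S = -57.8342.
(0,0): S=142.0000. Δ = (V_up−V_dn)/(S_up−S_dn) = (95.6571−57.8594)/(207.3200−132.0600) = 0.5022. V = [p*·95.6571 + (1−p*)·57.8594]/1.38 = 65.1825. B = V − Δ·S = -6.1339.
Self-financing check: at every node Δ·S+B equals the discounted successor values.

(0,0): Delta=0.5022 Bond=-6.1339
(1,0): Delta=-1.6006 Bond=269.2380
(1,1): Delta=0.7404 Bond=-57.8342
(2,0): Delta=3.2555 Bond=-224.8638
(2,1): Delta=-2.1505 Bond=477.5772
(2,2): Delta=1.0677 Bond=-178.9025
V0=65.1825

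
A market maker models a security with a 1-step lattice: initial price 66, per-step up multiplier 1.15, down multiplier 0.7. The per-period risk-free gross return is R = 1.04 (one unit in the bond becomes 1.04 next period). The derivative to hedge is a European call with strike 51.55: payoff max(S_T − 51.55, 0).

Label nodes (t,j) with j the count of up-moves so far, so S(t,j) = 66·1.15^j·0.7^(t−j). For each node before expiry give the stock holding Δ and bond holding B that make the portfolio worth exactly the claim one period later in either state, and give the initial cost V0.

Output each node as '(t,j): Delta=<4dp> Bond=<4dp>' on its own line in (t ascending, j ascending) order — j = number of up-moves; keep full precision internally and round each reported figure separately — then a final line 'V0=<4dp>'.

(0,0): Delta=0.8199 Bond=-36.4209
V0=17.6902

Risk-neutral probability p* = (R−d)/(u−d) = (1.04−0.7)/(1.15−0.7) = 0.7556.
Payoff layer (t=1): V(1,0)=0.0000, V(1,1)=24.3500
Node (0,0) S=66.0000: V=(p*·24.3500+(1−p*)·0.0000)/1.04=17.6902; Δ=(24.3500−0.0000)/(75.9000−46.2000)=0.8199; B=V−Δ·S=-36.4209
The time-0 hedge costs 17.6902, which is the no-arbitrage price.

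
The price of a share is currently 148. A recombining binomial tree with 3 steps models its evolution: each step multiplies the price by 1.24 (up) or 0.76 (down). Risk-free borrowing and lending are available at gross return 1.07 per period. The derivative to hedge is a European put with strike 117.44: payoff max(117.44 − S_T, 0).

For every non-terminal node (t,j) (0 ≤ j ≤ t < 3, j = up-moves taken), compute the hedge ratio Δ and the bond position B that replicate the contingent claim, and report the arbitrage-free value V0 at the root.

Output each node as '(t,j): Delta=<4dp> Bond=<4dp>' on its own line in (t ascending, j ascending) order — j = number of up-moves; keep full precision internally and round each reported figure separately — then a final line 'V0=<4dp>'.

The replicating-portfolio and risk-neutral prices coincide; use p* = (1.07−0.76)/(1.24−0.76) = 0.6458 for the latter.
At expiry t=3: V(3,0)=52.4716, V(3,1)=11.4388, V(3,2)=0.0000, V(3,3)=0.0000
  t=2,j=0: stock 85.4848 → up 106.0012 (V=11.4388), down 64.9684 (V=52.4716). Price 24.2722; hedge Δ=-1.0000, bond B=109.7570.
  t=2,j=1: stock 139.4752 → up 172.9492 (V=0.0000), down 106.0012 (V=11.4388). Price 3.7862; hedge Δ=-0.1709, bond B=27.6172.
  t=2,j=2: stock 227.5648 → up 282.1804 (V=0.0000), down 172.9492 (V=0.0000). Price 0.0000; hedge Δ=0.0000, bond B=0.0000.
  t=1,j=0: stock 112.4800 → up 139.4752 (V=3.7862), down 85.4848 (V=24.2722). Price 10.3193; hedge Δ=-0.3794, bond B=52.9985.
  t=1,j=1: stock 183.5200 → up 227.5648 (V=0.0000), down 139.4752 (V=3.7862). Price 1.2532; hedge Δ=-0.0430, bond B=9.1412.
  t=0,j=0: stock 148.0000 → up 183.5200 (V=1.2532), down 112.4800 (V=10.3193). Price 4.1721; hedge Δ=-0.1276, bond B=23.0598.
Each (Δ,B) replicates both successor values, so the strategy is self-financing and V0 is arbitrage-free.

(0,0): Delta=-0.1276 Bond=23.0598
(1,0): Delta=-0.3794 Bond=52.9985
(1,1): Delta=-0.0430 Bond=9.1412
(2,0): Delta=-1.0000 Bond=109.7570
(2,1): Delta=-0.1709 Bond=27.6172
(2,2): Delta=0.0000 Bond=0.0000
V0=4.1721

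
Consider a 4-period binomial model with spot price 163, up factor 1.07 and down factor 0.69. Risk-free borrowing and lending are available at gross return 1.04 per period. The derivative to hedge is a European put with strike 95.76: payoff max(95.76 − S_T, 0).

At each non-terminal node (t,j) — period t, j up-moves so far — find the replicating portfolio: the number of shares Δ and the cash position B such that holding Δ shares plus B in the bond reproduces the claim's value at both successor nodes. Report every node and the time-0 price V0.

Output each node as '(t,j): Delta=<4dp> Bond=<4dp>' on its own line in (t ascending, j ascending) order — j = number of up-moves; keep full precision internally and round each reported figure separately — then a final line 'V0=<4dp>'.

(0,0): Delta=-0.0279 Bond=4.7921
(1,0): Delta=-0.2288 Bond=27.5868
(1,1): Delta=-0.0168 Bond=3.0464
(2,0): Delta=-1.0000 Bond=88.5355
(2,1): Delta=-0.1862 Bond=23.5606
(2,2): Delta=-0.0074 Bond=1.4204
(3,0): Delta=-1.0000 Bond=92.0769
(3,1): Delta=-1.0000 Bond=92.0769
(3,2): Delta=-0.1412 Bond=18.7110
(3,3): Delta=0.0000 Bond=0.0000
V0=0.2490

Since d<R<u, set p* = (R−d)/(u−d) = 0.9211; price each node as the discounted p*-expectation of its children.
Terminal payoffs: V(4,0)=58.8126, V(4,1)=38.4647, V(4,2)=6.9108, V(4,3)=0.0000, V(4,4)=0.0000
Node (3,0) S=53.5470: V=(p*·38.4647+(1−p*)·58.8126)/1.04=38.5300; Δ=(38.4647−58.8126)/(57.2953−36.9474)=-1.0000; B=V−Δ·S=92.0769
Node (3,1) S=83.0366: V=(p*·6.9108+(1−p*)·38.4647)/1.04=9.0403; Δ=(6.9108−38.4647)/(88.8492−57.2953)=-1.0000; B=V−Δ·S=92.0769
Node (3,2) S=128.7669: V=(p*·0.0000+(1−p*)·6.9108)/1.04=0.5246; Δ=(0.0000−6.9108)/(137.7806−88.8492)=-0.1412; B=V−Δ·S=18.7110
Node (3,3) S=199.6820: V=(p*·0.0000+(1−p*)·0.0000)/1.04=0.0000; Δ=(0.0000−0.0000)/(213.6597−137.7806)=0.0000; B=V−Δ·S=0.0000
Node (2,0) S=77.6043: V=(p*·9.0403+(1−p*)·38.5300)/1.04=10.9312; Δ=(9.0403−38.5300)/(83.0366−53.5470)=-1.0000; B=V−Δ·S=88.5355
Node (2,1) S=120.3429: V=(p*·0.5246+(1−p*)·9.0403)/1.04=1.1509; Δ=(0.5246−9.0403)/(128.7669−83.0366)=-0.1862; B=V−Δ·S=23.5606
Node (2,2) S=186.6187: V=(p*·0.0000+(1−p*)·0.5246)/1.04=0.0398; Δ=(0.0000−0.5246)/(199.6820−128.7669)=-0.0074; B=V−Δ·S=1.4204
Node (1,0) S=112.4700: V=(p*·1.1509+(1−p*)·10.9312)/1.04=1.8490; Δ=(1.1509−10.9312)/(120.3429−77.6043)=-0.2288; B=V−Δ·S=27.5868
Node (1,1) S=174.4100: V=(p*·0.0398+(1−p*)·1.1509)/1.04=0.1226; Δ=(0.0398−1.1509)/(186.6187−120.3429)=-0.0168; B=V−Δ·S=3.0464
Node (0,0) S=163.0000: V=(p*·0.1226+(1−p*)·1.8490)/1.04=0.2490; Δ=(0.1226−1.8490)/(174.4100−112.4700)=-0.0279; B=V−Δ·S=4.7921
Check: Δ(0,0)·S0 + B(0,0) = 0.2490 = V0.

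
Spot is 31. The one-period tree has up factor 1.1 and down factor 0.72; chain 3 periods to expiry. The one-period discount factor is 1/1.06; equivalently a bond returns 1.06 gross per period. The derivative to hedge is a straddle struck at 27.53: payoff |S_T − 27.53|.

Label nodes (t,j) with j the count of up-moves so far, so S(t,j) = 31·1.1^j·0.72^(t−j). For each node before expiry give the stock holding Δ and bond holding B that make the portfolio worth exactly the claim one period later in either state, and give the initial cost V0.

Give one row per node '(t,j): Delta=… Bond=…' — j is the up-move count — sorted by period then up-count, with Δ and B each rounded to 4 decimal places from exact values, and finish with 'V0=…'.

(0,0): Delta=0.6610 Bond=-11.8600
(1,0): Delta=-1.0000 Bond=24.5016
(1,1): Delta=0.7889 Bond=-16.9331
(2,0): Delta=-1.0000 Bond=25.9717
(2,1): Delta=-1.0000 Bond=25.9717
(2,2): Delta=0.9266 Bond=-23.1163
V0=8.6306

Since d<R<u, set p* = (R−d)/(u−d) = 0.8947; price each node as the discounted p*-expectation of its children.
At expiry t=3: V(3,0)=15.9593, V(3,1)=9.8526, V(3,2)=0.5228, V(3,3)=13.7310
(2,0): S=16.0704. Δ = (V_up−V_dn)/(S_up−S_dn) = (9.8526−15.9593)/(17.6774−11.5707) = -1.0000. V = [p*·9.8526 + (1−p*)·15.9593]/1.06 = 9.9013. B = V − Δ·S = 25.9717.
(2,1): S=24.5520. Δ = (V_up−V_dn)/(S_up−S_dn) = (0.5228−9.8526)/(27.0072−17.6774) = -1.0000. V = [p*·0.5228 + (1−p*)·9.8526]/1.06 = 1.4197. B = V − Δ·S = 25.9717.
(2,2): S=37.5100. Δ = (V_up−V_dn)/(S_up−S_dn) = (13.7310−0.5228)/(41.2610−27.0072) = 0.9266. V = [p*·13.7310 + (1−p*)·0.5228]/1.06 = 11.6421. B = V − Δ·S = -23.1163.
(1,0): S=22.3200. Δ = (V_up−V_dn)/(S_up−S_dn) = (1.4197−9.9013)/(24.5520−16.0704) = -1.0000. V = [p*·1.4197 + (1−p*)·9.9013]/1.06 = 2.1816. B = V − Δ·S = 24.5016.
(1,1): S=34.1000. Δ = (V_up−V_dn)/(S_up−S_dn) = (11.6421−1.4197)/(37.5100−24.5520) = 0.7889. V = [p*·11.6421 + (1−p*)·1.4197]/1.06 = 9.9680. B = V − Δ·S = -16.9331.
(0,0): S=31.0000. Δ = (V_up−V_dn)/(S_up−S_dn) = (9.9680−2.1816)/(34.1000−22.3200) = 0.6610. V = [p*·9.9680 + (1−p*)·2.1816]/1.06 = 8.6306. B = V − Δ·S = -11.8600.
The time-0 hedge costs 8.6306, which is the no-arbitrage price.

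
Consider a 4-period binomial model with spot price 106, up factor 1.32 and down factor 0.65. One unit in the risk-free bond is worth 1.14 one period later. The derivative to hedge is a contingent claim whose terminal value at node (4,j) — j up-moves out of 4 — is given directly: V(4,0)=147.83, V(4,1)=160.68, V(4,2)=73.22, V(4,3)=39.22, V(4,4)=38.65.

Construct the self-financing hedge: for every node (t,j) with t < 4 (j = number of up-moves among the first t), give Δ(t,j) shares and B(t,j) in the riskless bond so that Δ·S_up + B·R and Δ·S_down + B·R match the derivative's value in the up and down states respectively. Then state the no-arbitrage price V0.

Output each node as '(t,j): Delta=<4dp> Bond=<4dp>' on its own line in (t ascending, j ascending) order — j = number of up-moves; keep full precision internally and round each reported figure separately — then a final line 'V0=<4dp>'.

Since d<R<u, set p* = (R−d)/(u−d) = 0.7313; price each node as the discounted p*-expectation of its children.
At expiry t=4: V(4,0)=147.8300, V(4,1)=160.6800, V(4,2)=73.2200, V(4,3)=39.2200, V(4,4)=38.6500
  t=3,j=0: stock 29.1103 → up 38.4255 (V=160.6800), down 18.9217 (V=147.8300). Price 137.9191; hedge Δ=0.6588, bond B=118.7400.
  t=3,j=1: stock 59.1162 → up 78.0334 (V=73.2200), down 38.4255 (V=160.6800). Price 84.8392; hedge Δ=-2.2081, bond B=215.3765.
  t=3,j=2: stock 120.0514 → up 158.4678 (V=39.2200), down 78.0334 (V=73.2200). Price 42.4161; hedge Δ=-0.4227, bond B=93.1623.
  t=3,j=3: stock 243.7966 → up 321.8115 (V=38.6500), down 158.4678 (V=39.2200). Price 34.0378; hedge Δ=-0.0035, bond B=34.8886.
  t=2,j=0: stock 44.7850 → up 59.1162 (V=84.8392), down 29.1103 (V=137.9191). Price 86.9294; hedge Δ=-1.7690, bond B=166.1531.
  t=2,j=1: stock 90.9480 → up 120.0514 (V=42.4161), down 59.1162 (V=84.8392). Price 47.2047; hedge Δ=-0.6962, bond B=110.5228.
  t=2,j=2: stock 184.6944 → up 243.7966 (V=34.0378), down 120.0514 (V=42.4161). Price 31.8322; hedge Δ=-0.0677, bond B=44.3370.
  t=1,j=0: stock 68.9000 → up 90.9480 (V=47.2047), down 44.7850 (V=86.9294). Price 50.7693; hedge Δ=-0.8605, bond B=110.0599.
  t=1,j=1: stock 139.9200 → up 184.6944 (V=31.8322), down 90.9480 (V=47.2047). Price 31.5457; hedge Δ=-0.1640, bond B=54.4897.
  t=0,j=0: stock 106.0000 → up 139.9200 (V=31.5457), down 68.9000 (V=50.7693). Price 32.2020; hedge Δ=-0.2707, bond B=60.8939.
Root portfolio cost Δ·106+B reproduces V0=32.2020.

(0,0): Delta=-0.2707 Bond=60.8939
(1,0): Delta=-0.8605 Bond=110.0599
(1,1): Delta=-0.1640 Bond=54.4897
(2,0): Delta=-1.7690 Bond=166.1531
(2,1): Delta=-0.6962 Bond=110.5228
(2,2): Delta=-0.0677 Bond=44.3370
(3,0): Delta=0.6588 Bond=118.7400
(3,1): Delta=-2.2081 Bond=215.3765
(3,2): Delta=-0.4227 Bond=93.1623
(3,3): Delta=-0.0035 Bond=34.8886
V0=32.2020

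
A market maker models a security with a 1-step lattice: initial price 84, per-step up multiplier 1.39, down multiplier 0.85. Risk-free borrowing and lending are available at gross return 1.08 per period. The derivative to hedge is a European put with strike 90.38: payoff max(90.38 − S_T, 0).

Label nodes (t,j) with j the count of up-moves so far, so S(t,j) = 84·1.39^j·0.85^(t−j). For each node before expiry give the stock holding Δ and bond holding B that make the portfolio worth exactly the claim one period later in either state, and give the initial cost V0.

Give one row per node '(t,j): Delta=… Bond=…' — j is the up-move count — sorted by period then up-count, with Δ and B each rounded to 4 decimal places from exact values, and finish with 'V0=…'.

Since d<R<u, set p* = (R−d)/(u−d) = 0.4259; price each node as the discounted p*-expectation of its children.
At expiry t=1: V(1,0)=18.9800, V(1,1)=0.0000
  t=0,j=0: stock 84.0000 → up 116.7600 (V=0.0000), down 71.4000 (V=18.9800). Price 10.0888; hedge Δ=-0.4184, bond B=45.2370.
Self-financing check: at every node Δ·S+B equals the discounted successor values.

(0,0): Delta=-0.4184 Bond=45.2370
V0=10.0888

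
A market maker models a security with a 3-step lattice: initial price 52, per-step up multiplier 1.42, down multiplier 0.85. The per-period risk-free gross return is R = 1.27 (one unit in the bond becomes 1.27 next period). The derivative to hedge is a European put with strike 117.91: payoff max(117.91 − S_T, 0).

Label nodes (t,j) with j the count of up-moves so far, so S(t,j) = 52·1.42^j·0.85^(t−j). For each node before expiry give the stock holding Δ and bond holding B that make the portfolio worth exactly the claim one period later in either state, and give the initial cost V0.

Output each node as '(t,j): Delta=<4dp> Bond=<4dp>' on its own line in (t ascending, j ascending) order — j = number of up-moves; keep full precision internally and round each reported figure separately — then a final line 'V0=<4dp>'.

No-arbitrage ⇒ martingale measure with p* = (R−d)/(u−d) = 0.7368.
Terminal values V(3,·): V(3,0)=85.9755, V(3,1)=64.5606, V(3,2)=28.7851, V(3,3)=0.0000
(2,0): S=37.5700. Δ = (V_up−V_dn)/(S_up−S_dn) = (64.5606−85.9755)/(53.3494−31.9345) = -1.0000. V = [p*·64.5606 + (1−p*)·85.9755]/1.27 = 55.2725. B = V − Δ·S = 92.8425.
(2,1): S=62.7640. Δ = (V_up−V_dn)/(S_up−S_dn) = (28.7851−64.5606)/(89.1249−53.3494) = -1.0000. V = [p*·28.7851 + (1−p*)·64.5606]/1.27 = 30.0785. B = V − Δ·S = 92.8425.
(2,2): S=104.8528. Δ = (V_up−V_dn)/(S_up−S_dn) = (0.0000−28.7851)/(148.8910−89.1249) = -0.4816. V = [p*·0.0000 + (1−p*)·28.7851]/1.27 = 5.9646. B = V − Δ·S = 56.4648.
(1,0): S=44.2000. Δ = (V_up−V_dn)/(S_up−S_dn) = (30.0785−55.2725)/(62.7640−37.5700) = -1.0000. V = [p*·30.0785 + (1−p*)·55.2725]/1.27 = 28.9043. B = V − Δ·S = 73.1043.
(1,1): S=73.8400. Δ = (V_up−V_dn)/(S_up−S_dn) = (5.9646−30.0785)/(104.8528−62.7640) = -0.5729. V = [p*·5.9646 + (1−p*)·30.0785]/1.27 = 9.6932. B = V − Δ·S = 51.9983.
(0,0): S=52.0000. Δ = (V_up−V_dn)/(S_up−S_dn) = (9.6932−28.9043)/(73.8400−44.2000) = -0.6481. V = [p*·9.6932 + (1−p*)·28.9043]/1.27 = 11.6132. B = V − Δ·S = 45.3170.
Root portfolio cost Δ·52+B reproduces V0=11.6132.

(0,0): Delta=-0.6481 Bond=45.3170
(1,0): Delta=-1.0000 Bond=73.1043
(1,1): Delta=-0.5729 Bond=51.9983
(2,0): Delta=-1.0000 Bond=92.8425
(2,1): Delta=-1.0000 Bond=92.8425
(2,2): Delta=-0.4816 Bond=56.4648
V0=11.6132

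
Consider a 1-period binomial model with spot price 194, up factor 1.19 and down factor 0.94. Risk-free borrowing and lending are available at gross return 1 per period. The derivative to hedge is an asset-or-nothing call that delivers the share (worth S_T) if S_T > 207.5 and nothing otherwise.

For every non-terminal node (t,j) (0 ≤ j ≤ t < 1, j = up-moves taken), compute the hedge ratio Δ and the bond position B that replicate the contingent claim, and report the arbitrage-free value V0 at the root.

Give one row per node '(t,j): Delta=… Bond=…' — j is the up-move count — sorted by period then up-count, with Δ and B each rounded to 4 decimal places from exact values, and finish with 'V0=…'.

(0,0): Delta=4.7600 Bond=-868.0336
V0=55.4064

Under the risk-neutral measure, an up-move has probability p* = (R−d)/(u−d) = 0.2400 and values discount at R = 1.
At expiry t=1: V(1,0)=0.0000, V(1,1)=230.8600
  t=0,j=0: stock 194.0000 → up 230.8600 (V=230.8600), down 182.3600 (V=0.0000). Price 55.4064; hedge Δ=4.7600, bond B=-868.0336.
Self-financing check: at every node Δ·S+B equals the discounted successor values.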